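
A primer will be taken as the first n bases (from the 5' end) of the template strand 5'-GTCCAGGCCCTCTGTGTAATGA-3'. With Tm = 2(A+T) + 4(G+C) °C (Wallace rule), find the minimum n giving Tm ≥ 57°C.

First 17 bases: GTCCAGGCCCTCTGTGT → Tm = 56°C (< 57°C)
First 18 bases: GTCCAGGCCCTCTGTGTA → Tm = 58°C (≥ 57°C)
Since every base adds ≥2°C, Tm only increases with n, so the threshold is first crossed at n = 18.

n = 18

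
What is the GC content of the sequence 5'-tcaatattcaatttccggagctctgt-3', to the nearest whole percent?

38%

Counting bases: G=4, A=6, T=10, C=6
G+C = 4 + 6 = 10 out of 26 bases
%GC = 10/26 × 100 = 38.46% ≈ 38%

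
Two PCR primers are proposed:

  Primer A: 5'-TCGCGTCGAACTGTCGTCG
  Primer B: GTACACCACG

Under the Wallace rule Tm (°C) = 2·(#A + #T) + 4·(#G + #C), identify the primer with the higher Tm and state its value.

Primer A, 62°C

Primer A: A+T=7, G+C=12 → Tm = 2(7)+4(12) = 62°C
Primer B: A+T=4, G+C=6 → Tm = 2(4)+4(6) = 32°C
62°C vs 32°C → primer A is higher.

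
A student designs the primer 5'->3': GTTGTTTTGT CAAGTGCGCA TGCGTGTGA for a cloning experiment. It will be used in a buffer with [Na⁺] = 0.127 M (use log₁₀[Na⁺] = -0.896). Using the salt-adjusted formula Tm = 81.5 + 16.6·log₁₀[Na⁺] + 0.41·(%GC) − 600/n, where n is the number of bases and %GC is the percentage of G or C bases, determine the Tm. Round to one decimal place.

Length n = 29. Base counts: T=11, C=4, A=4, G=10
G+C = 14, so %GC = 14/29 × 100 = 48.276%
Salt term: 16.6 × (-0.896) = -14.874
GC term: 0.41 × 48.276 = 19.793; length term: −600/29 = −20.69
Tm = 81.5 + (-14.874) + 19.793 − 20.69 = 65.729 → 65.7°C

65.7°C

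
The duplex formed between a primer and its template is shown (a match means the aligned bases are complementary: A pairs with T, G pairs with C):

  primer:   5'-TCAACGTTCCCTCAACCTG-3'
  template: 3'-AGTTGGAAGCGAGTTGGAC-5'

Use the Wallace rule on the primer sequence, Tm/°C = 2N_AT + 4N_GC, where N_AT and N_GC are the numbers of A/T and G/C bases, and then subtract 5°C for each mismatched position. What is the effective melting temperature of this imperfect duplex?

48°C

Primer base counts: A=4, T=5, G=2, C=8 → A+T=9, G+C=10
Perfect-match Tm = 2(9) + 4(10) = 18 + 40 = 58°C
Mismatches (positions where the bases are not complementary): 2 (at positions 6, 10)
Effective Tm = 58 − 2×5 = 58 − 10 = 48°C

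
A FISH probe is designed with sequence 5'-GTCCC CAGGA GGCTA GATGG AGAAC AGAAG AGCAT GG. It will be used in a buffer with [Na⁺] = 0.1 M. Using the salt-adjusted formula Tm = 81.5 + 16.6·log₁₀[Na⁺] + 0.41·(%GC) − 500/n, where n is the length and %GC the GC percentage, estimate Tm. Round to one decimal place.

74.7°C

Length n = 37. Counting bases: T=4, A=12, G=14, C=7
G+C = 21, so %GC = 21/37 × 100 = 56.757%
Salt term: 16.6 × (-1) = -16.6
GC term: 0.41 × 56.757 = 23.27; length term: −500/37 = −13.514
Tm = 81.5 + (-16.6) + 23.27 − 13.514 = 74.656 → 74.7°C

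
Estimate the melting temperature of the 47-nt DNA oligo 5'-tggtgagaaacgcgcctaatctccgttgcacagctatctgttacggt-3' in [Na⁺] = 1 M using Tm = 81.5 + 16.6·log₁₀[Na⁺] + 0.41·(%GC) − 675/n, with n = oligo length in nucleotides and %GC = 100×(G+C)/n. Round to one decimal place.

88.1°C

Length n = 47. Counting bases: A=10, G=12, C=12, T=13
G+C = 24, so %GC = 24/47 × 100 = 51.064%
Salt term: 16.6 × (0) = 0
GC term: 0.41 × 51.064 = 20.936; length term: −675/47 = −14.362
Tm = 81.5 + (0) + 20.936 − 14.362 = 88.074 → 88.1°C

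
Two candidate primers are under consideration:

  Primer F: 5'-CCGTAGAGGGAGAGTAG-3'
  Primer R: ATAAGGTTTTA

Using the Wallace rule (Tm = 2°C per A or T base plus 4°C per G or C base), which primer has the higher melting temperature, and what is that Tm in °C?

Primer F, 54°C

Primer F: A+T=7, G+C=10 → Tm = 2(7)+4(10) = 54°C
Primer R: A+T=9, G+C=2 → Tm = 2(9)+4(2) = 26°C
54°C vs 26°C → primer F is higher.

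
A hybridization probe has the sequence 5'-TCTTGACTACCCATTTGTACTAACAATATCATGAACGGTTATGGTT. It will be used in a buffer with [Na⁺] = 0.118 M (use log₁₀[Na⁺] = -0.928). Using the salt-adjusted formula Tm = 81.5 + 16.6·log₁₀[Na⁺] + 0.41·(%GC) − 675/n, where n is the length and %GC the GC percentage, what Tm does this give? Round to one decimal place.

Length n = 46. Base counts: A=13, T=17, C=9, G=7
G+C = 16, so %GC = 16/46 × 100 = 34.783%
Salt term: 16.6 × (-0.928) = -15.405
GC term: 0.41 × 34.783 = 14.261; length term: −675/46 = −14.674
Tm = 81.5 + (-15.405) + 14.261 − 14.674 = 65.682 → 65.7°C

65.7°C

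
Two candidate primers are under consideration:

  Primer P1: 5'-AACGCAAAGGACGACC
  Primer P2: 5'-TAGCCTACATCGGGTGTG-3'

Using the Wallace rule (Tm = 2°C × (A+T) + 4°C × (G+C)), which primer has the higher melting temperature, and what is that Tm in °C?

Primer P2, 56°C

Primer P1: A+T=7, G+C=9 → Tm = 2(7)+4(9) = 50°C
Primer P2: A+T=8, G+C=10 → Tm = 2(8)+4(10) = 56°C
50°C vs 56°C → primer P2 is higher.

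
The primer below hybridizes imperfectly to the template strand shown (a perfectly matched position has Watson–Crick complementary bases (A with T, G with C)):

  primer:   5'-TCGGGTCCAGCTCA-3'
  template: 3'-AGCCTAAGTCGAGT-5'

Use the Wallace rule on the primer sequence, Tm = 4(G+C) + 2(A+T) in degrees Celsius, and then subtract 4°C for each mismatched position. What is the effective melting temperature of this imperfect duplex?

Primer base counts: A=2, T=3, G=4, C=5 → A+T=5, G+C=9
Perfect-match Tm = 2(5) + 4(9) = 10 + 36 = 46°C
Mismatches (positions where the bases are not complementary): 2 (at positions 5, 7)
Effective Tm = 46 − 2×4 = 46 − 8 = 38°C

38°C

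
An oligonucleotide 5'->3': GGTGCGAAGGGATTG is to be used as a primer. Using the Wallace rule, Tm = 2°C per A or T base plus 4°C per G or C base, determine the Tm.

Counting bases: G=8, T=3, A=3, C=1
A+T = 6, G+C = 9
Tm = 2×6 + 4×9 = 48°C

48°C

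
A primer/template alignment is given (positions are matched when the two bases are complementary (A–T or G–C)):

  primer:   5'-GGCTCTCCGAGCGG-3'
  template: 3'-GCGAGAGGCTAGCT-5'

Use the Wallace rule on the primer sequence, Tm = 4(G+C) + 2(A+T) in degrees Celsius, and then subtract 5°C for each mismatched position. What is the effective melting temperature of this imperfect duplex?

35°C

Primer base counts: A=1, T=2, G=6, C=5 → A+T=3, G+C=11
Perfect-match Tm = 2(3) + 4(11) = 6 + 44 = 50°C
Mismatches (positions where the bases are not complementary): 3 (at positions 1, 11, 14)
Effective Tm = 50 − 3×5 = 50 − 15 = 35°C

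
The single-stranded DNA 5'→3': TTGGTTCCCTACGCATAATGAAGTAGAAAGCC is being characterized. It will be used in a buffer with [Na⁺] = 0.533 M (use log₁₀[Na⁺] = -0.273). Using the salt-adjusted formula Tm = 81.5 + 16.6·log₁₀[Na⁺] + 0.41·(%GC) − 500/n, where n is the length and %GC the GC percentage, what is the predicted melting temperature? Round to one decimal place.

Length n = 32. Base counts: T=8, C=7, G=7, A=10
G+C = 14, so %GC = 14/32 × 100 = 43.75%
Salt term: 16.6 × (-0.273) = -4.532
GC term: 0.41 × 43.75 = 17.938; length term: −500/32 = −15.625
Tm = 81.5 + (-4.532) + 17.938 − 15.625 = 79.281 → 79.3°C

79.3°C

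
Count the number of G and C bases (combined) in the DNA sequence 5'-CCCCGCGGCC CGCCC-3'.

15

Base counts: G=4, A=0, T=0, C=11
Total G or C: 4 + 11 = 15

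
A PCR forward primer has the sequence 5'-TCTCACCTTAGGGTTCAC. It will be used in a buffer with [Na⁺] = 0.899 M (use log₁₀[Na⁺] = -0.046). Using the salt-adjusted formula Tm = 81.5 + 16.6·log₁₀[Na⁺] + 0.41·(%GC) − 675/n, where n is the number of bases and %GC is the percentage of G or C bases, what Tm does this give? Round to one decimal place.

63.7°C

Length n = 18. A=3, C=6, T=6, G=3
G+C = 9, so %GC = 9/18 × 100 = 50%
Salt term: 16.6 × (-0.046) = -0.764
GC term: 0.41 × 50 = 20.5; length term: −675/18 = −37.5
Tm = 81.5 + (-0.764) + 20.5 − 37.5 = 63.736 → 63.7°C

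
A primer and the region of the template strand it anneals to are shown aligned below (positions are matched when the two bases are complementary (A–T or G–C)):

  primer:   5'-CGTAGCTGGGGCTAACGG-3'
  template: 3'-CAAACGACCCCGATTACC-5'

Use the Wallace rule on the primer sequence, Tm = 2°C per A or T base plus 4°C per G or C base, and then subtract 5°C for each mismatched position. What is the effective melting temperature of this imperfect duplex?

40°C

Primer base counts: A=3, T=3, G=8, C=4 → A+T=6, G+C=12
Perfect-match Tm = 2(6) + 4(12) = 12 + 48 = 60°C
Mismatches (positions where the bases are not complementary): 4 (at positions 1, 2, 4, 16)
Effective Tm = 60 − 4×5 = 60 − 20 = 40°C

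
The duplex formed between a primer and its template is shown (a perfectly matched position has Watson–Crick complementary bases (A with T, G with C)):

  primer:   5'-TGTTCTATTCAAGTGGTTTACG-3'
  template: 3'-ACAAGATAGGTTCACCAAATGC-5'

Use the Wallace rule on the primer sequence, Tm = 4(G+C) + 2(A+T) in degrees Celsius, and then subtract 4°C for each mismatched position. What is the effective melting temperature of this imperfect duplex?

Primer base counts: A=4, T=10, G=5, C=3 → A+T=14, G+C=8
Perfect-match Tm = 2(14) + 4(8) = 28 + 32 = 60°C
Mismatches (positions where the bases are not complementary): 1 (at position 9)
Effective Tm = 60 − 1×4 = 60 − 4 = 56°C

56°C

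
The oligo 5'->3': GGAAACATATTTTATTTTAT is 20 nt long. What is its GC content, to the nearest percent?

Base counts: T=10, G=2, C=1, A=7
G+C = 2 + 1 = 3 out of 20 bases
%GC = 3/20 × 100 = 15% ≈ 15%

15%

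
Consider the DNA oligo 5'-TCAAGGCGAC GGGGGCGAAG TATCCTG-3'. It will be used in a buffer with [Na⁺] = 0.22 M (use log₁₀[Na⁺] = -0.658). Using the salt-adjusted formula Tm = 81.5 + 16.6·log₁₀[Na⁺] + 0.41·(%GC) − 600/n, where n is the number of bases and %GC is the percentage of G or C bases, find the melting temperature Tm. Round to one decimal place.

74.2°C

Length n = 27. Base counts: T=4, C=6, A=6, G=11
G+C = 17, so %GC = 17/27 × 100 = 62.963%
Salt term: 16.6 × (-0.658) = -10.923
GC term: 0.41 × 62.963 = 25.815; length term: −600/27 = −22.222
Tm = 81.5 + (-10.923) + 25.815 − 22.222 = 74.17 → 74.2°C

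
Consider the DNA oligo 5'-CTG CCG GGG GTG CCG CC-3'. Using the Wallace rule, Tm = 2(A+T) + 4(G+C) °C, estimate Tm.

64°C

Counting bases: C=7, T=2, A=0, G=8
A+T = 2, G+C = 15
Tm = 4·15 + 2·2 = 60 + 4 = 64°C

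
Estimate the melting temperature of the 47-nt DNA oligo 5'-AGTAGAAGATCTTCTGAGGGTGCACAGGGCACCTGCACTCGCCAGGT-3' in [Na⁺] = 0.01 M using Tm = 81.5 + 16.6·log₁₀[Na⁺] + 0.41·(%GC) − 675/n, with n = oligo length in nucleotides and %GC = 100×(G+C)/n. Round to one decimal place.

57.5°C

Length n = 47. Counting bases: T=9, G=15, C=12, A=11
G+C = 27, so %GC = 27/47 × 100 = 57.447%
Salt term: 16.6 × (-2) = -33.2
GC term: 0.41 × 57.447 = 23.553; length term: −675/47 = −14.362
Tm = 81.5 + (-33.2) + 23.553 − 14.362 = 57.491 → 57.5°C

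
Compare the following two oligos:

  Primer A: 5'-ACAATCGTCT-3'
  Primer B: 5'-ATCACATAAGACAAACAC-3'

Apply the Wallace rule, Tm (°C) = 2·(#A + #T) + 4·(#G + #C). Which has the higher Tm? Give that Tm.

Primer A: A+T=6, G+C=4 → Tm = 2(6)+4(4) = 28°C
Primer B: A+T=12, G+C=6 → Tm = 2(12)+4(6) = 48°C
28°C vs 48°C → primer B is higher.

Primer B, 48°C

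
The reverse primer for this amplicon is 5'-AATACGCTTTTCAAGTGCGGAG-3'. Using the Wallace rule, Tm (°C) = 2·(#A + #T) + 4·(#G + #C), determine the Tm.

Base counts: A=6, G=6, T=6, C=4
AT pairs contribute 12, GC pairs contribute 10.
Tm = 2×12 + 4×10 = 64°C

64°C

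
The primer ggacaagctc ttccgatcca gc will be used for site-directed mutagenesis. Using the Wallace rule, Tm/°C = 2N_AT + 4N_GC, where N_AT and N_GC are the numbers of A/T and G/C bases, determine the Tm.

70°C

T=4, A=5, G=5, C=8
AT pairs contribute 9, GC pairs contribute 13.
Tm = 4·13 + 2·9 = 52 + 18 = 70°C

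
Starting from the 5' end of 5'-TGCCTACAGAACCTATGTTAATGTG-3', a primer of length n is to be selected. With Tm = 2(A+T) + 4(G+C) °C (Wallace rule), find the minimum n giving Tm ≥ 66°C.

n = 24

First 23 bases: TGCCTACAGAACCTATGTTAATG → Tm = 64°C (< 66°C)
First 24 bases: TGCCTACAGAACCTATGTTAATGT → Tm = 66°C (≥ 66°C)
Each additional base adds 2°C (A/T) or 4°C (G/C), so Tm is non-decreasing in n; n = 24 is the first length to reach 66°C.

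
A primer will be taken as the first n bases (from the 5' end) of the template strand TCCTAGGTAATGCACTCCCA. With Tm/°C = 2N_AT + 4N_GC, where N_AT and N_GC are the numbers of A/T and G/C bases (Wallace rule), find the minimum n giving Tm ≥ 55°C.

n = 19

First 18 bases: TCCTAGGTAATGCACTCC → Tm = 54°C (< 55°C)
First 19 bases: TCCTAGGTAATGCACTCCC → Tm = 58°C (≥ 55°C)
Since every base adds ≥2°C, Tm only increases with n, so the threshold is first crossed at n = 19.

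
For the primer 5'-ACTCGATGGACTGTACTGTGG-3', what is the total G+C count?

Base counts: G=7, T=6, A=4, C=4
Total G or C: 7 + 4 = 11

11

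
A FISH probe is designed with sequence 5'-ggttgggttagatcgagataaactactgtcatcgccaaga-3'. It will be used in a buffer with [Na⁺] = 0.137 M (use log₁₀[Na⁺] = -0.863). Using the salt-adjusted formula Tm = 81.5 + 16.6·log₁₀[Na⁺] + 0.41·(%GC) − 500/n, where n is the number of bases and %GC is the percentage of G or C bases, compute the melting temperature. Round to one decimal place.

Length n = 40. Base counts: A=12, T=10, C=7, G=11
G+C = 18, so %GC = 18/40 × 100 = 45%
Salt term: 16.6 × (-0.863) = -14.326
GC term: 0.41 × 45 = 18.45; length term: −500/40 = −12.5
Tm = 81.5 + (-14.326) + 18.45 − 12.5 = 73.124 → 73.1°C

73.1°C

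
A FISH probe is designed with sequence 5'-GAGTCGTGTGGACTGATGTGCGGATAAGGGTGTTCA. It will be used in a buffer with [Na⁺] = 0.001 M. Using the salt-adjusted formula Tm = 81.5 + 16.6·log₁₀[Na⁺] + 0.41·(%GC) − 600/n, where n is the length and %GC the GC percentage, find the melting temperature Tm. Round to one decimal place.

36.7°C

Length n = 36. Scanning the sequence gives C=4, T=10, G=15, A=7.
G+C = 19, so %GC = 19/36 × 100 = 52.778%
Salt term: 16.6 × (-3) = -49.8
GC term: 0.41 × 52.778 = 21.639; length term: −600/36 = −16.667
Tm = 81.5 + (-49.8) + 21.639 − 16.667 = 36.672 → 36.7°C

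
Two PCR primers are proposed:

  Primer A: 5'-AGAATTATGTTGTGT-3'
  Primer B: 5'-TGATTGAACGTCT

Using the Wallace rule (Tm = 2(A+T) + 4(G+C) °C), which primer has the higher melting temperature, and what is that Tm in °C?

Primer A, 38°C

Primer A: A+T=11, G+C=4 → Tm = 2(11)+4(4) = 38°C
Primer B: A+T=8, G+C=5 → Tm = 2(8)+4(5) = 36°C
38°C vs 36°C → primer A is higher.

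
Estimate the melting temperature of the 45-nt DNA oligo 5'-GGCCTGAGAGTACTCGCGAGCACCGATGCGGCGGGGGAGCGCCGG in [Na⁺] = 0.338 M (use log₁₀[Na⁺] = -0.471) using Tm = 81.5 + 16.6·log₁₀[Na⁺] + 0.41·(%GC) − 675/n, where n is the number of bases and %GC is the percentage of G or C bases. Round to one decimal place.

89.7°C

Length n = 45. Counting bases: A=7, C=13, T=4, G=21
G+C = 34, so %GC = 34/45 × 100 = 75.556%
Salt term: 16.6 × (-0.471) = -7.819
GC term: 0.41 × 75.556 = 30.978; length term: −675/45 = −15
Tm = 81.5 + (-7.819) + 30.978 − 15 = 89.659 → 89.7°C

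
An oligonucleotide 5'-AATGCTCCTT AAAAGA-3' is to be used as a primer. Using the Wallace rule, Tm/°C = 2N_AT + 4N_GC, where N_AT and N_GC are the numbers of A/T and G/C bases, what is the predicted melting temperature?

Counting bases: C=3, T=4, G=2, A=7
AT pairs contribute 11, GC pairs contribute 5.
Tm = 2×11 + 4×5 = 42°C

42°C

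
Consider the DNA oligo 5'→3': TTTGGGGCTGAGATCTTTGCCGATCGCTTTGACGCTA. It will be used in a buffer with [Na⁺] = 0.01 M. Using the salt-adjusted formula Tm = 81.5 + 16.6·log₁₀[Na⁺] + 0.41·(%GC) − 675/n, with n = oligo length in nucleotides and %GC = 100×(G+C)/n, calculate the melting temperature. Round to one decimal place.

51.1°C

Length n = 37. G=11, A=5, C=8, T=13
G+C = 19, so %GC = 19/37 × 100 = 51.351%
Salt term: 16.6 × (-2) = -33.2
GC term: 0.41 × 51.351 = 21.054; length term: −675/37 = −18.243
Tm = 81.5 + (-33.2) + 21.054 − 18.243 = 51.111 → 51.1°C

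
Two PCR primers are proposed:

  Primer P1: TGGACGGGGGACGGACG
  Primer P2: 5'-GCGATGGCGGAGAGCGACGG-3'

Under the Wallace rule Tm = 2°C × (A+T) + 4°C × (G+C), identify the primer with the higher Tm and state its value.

Primer P1: A+T=4, G+C=13 → Tm = 2(4)+4(13) = 60°C
Primer P2: A+T=5, G+C=15 → Tm = 2(5)+4(15) = 70°C
60°C vs 70°C → primer P2 is higher.

Primer P2, 70°C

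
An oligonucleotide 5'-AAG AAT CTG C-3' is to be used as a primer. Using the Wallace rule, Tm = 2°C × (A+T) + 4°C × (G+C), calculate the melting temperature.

T=2, G=2, C=2, A=4
So N_AT = 6 and N_GC = 4.
Tm = 4·4 + 2·6 = 16 + 12 = 28°C

28°C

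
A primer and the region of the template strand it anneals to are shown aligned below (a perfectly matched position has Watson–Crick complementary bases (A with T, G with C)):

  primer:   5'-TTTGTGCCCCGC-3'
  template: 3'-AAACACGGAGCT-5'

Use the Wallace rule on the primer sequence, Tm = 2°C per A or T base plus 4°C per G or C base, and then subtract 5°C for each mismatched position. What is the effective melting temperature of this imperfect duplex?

Primer base counts: A=0, T=4, G=3, C=5 → A+T=4, G+C=8
Perfect-match Tm = 2(4) + 4(8) = 8 + 32 = 40°C
Mismatches (positions where the bases are not complementary): 2 (at positions 9, 12)
Effective Tm = 40 − 2×5 = 40 − 10 = 30°C

30°C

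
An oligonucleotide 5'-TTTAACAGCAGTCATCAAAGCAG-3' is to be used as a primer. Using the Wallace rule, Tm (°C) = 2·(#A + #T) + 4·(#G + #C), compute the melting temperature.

T=5, C=5, G=4, A=9
A+T = 14, G+C = 9
Tm = 2(14) + 4(9) = 28 + 36 = 64°C

64°C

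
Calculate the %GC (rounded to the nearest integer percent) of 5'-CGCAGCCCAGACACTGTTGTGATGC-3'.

Scanning the sequence gives G=7, C=8, T=5, A=5.
G+C = 7 + 8 = 15 out of 25 bases
%GC = 15/25 × 100 = 60% ≈ 60%

60%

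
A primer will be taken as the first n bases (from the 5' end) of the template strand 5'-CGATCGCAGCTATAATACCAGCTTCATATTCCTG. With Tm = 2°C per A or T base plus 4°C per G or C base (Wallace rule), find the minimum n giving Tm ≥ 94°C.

n = 33

First 32 bases: CGATCGCAGCTATAATACCAGCTTCATATTCC → Tm = 92°C (< 94°C)
First 33 bases: CGATCGCAGCTATAATACCAGCTTCATATTCCT → Tm = 94°C (≥ 94°C)
Each additional base adds 2°C (A/T) or 4°C (G/C), so Tm is non-decreasing in n; n = 33 is the first length to reach 94°C.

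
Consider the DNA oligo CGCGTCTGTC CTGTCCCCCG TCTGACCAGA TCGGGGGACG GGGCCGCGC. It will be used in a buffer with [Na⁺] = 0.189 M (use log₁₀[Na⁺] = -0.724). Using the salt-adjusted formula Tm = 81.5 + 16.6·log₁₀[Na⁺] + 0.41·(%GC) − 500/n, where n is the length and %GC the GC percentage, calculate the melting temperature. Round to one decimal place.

Length n = 49. Base counts: T=8, C=19, G=18, A=4
G+C = 37, so %GC = 37/49 × 100 = 75.51%
Salt term: 16.6 × (-0.724) = -12.018
GC term: 0.41 × 75.51 = 30.959; length term: −500/49 = −10.204
Tm = 81.5 + (-12.018) + 30.959 − 10.204 = 90.237 → 90.2°C

90.2°C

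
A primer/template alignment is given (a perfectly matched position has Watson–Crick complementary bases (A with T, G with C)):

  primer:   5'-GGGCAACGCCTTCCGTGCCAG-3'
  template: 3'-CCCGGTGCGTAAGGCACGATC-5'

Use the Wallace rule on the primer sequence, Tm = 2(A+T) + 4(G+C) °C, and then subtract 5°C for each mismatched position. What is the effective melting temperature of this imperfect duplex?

57°C

Primer base counts: A=3, T=3, G=7, C=8 → A+T=6, G+C=15
Perfect-match Tm = 2(6) + 4(15) = 12 + 60 = 72°C
Mismatches (positions where the bases are not complementary): 3 (at positions 5, 10, 19)
Effective Tm = 72 − 3×5 = 72 − 15 = 57°C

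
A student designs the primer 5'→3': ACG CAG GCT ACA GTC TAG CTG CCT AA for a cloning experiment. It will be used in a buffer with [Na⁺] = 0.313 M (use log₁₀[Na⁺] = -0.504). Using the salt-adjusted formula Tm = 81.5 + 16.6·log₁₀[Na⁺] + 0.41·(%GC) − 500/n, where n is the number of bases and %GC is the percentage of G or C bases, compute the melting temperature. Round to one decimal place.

76.0°C

Length n = 26. Counting bases: T=5, G=6, C=8, A=7
G+C = 14, so %GC = 14/26 × 100 = 53.846%
Salt term: 16.6 × (-0.504) = -8.366
GC term: 0.41 × 53.846 = 22.077; length term: −500/26 = −19.231
Tm = 81.5 + (-8.366) + 22.077 − 19.231 = 75.98 → 76.0°C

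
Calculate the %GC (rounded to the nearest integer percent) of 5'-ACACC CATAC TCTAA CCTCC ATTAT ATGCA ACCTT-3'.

G=1, A=11, C=13, T=10
G+C = 1 + 13 = 14 out of 35 bases
%GC = 14/35 × 100 = 40% ≈ 40%

40%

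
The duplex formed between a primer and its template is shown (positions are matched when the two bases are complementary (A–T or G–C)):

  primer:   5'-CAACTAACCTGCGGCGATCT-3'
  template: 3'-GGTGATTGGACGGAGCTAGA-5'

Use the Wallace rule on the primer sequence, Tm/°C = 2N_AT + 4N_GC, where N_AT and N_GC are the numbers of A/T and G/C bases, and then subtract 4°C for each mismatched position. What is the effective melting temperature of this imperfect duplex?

Primer base counts: A=5, T=4, G=4, C=7 → A+T=9, G+C=11
Perfect-match Tm = 2(9) + 4(11) = 18 + 44 = 62°C
Mismatches (positions where the bases are not complementary): 3 (at positions 2, 13, 14)
Effective Tm = 62 − 3×4 = 62 − 12 = 50°C

50°C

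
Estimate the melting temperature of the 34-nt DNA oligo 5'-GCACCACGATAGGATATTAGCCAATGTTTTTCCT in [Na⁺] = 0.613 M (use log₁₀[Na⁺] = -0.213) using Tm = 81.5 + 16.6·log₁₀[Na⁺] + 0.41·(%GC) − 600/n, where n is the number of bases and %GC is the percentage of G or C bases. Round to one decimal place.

Length n = 34. G=6, A=9, T=11, C=8
G+C = 14, so %GC = 14/34 × 100 = 41.176%
Salt term: 16.6 × (-0.213) = -3.536
GC term: 0.41 × 41.176 = 16.882; length term: −600/34 = −17.647
Tm = 81.5 + (-3.536) + 16.882 − 17.647 = 77.199 → 77.2°C

77.2°C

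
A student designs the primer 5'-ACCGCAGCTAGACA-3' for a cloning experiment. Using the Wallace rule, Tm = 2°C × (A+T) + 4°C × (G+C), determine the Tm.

44°C

Base counts: T=1, A=5, C=5, G=3
So N_AT = 6 and N_GC = 8.
Tm = 2×6 + 4×8 = 44°C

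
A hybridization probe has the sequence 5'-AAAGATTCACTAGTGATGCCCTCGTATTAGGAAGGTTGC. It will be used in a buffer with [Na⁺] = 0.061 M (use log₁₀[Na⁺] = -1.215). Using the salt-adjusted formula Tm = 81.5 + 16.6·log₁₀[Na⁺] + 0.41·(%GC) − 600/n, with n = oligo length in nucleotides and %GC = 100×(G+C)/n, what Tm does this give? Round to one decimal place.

63.8°C

Length n = 39. Scanning the sequence gives T=11, C=7, G=10, A=11.
G+C = 17, so %GC = 17/39 × 100 = 43.59%
Salt term: 16.6 × (-1.215) = -20.169
GC term: 0.41 × 43.59 = 17.872; length term: −600/39 = −15.385
Tm = 81.5 + (-20.169) + 17.872 − 15.385 = 63.818 → 63.8°C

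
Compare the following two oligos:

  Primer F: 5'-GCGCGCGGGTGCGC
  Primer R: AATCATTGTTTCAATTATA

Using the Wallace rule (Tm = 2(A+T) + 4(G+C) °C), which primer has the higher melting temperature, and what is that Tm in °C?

Primer F, 54°C

Primer F: A+T=1, G+C=13 → Tm = 2(1)+4(13) = 54°C
Primer R: A+T=16, G+C=3 → Tm = 2(16)+4(3) = 44°C
54°C vs 44°C → primer F is higher.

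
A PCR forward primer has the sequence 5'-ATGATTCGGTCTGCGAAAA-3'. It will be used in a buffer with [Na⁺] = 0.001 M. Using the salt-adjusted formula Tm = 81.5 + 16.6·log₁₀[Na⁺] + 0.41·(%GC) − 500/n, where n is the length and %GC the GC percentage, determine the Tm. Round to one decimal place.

Length n = 19. Scanning the sequence gives C=3, T=5, G=5, A=6.
G+C = 8, so %GC = 8/19 × 100 = 42.105%
Salt term: 16.6 × (-3) = -49.8
GC term: 0.41 × 42.105 = 17.263; length term: −500/19 = −26.316
Tm = 81.5 + (-49.8) + 17.263 − 26.316 = 22.647 → 22.6°C

22.6°C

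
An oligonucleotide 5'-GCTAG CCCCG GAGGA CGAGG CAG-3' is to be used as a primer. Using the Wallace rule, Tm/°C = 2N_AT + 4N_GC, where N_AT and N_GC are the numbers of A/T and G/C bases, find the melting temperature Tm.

Counting bases: G=10, C=7, A=5, T=1
So N_AT = 6 and N_GC = 17.
Tm = 4·17 + 2·6 = 68 + 12 = 80°C

80°C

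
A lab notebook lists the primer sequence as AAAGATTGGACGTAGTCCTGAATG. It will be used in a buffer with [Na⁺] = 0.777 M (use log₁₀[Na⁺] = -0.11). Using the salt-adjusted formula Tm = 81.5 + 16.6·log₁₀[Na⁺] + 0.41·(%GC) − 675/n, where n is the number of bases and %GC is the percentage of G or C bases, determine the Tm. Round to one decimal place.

68.6°C

Length n = 24. Scanning the sequence gives T=6, G=7, A=8, C=3.
G+C = 10, so %GC = 10/24 × 100 = 41.667%
Salt term: 16.6 × (-0.11) = -1.826
GC term: 0.41 × 41.667 = 17.083; length term: −675/24 = −28.125
Tm = 81.5 + (-1.826) + 17.083 − 28.125 = 68.632 → 68.6°C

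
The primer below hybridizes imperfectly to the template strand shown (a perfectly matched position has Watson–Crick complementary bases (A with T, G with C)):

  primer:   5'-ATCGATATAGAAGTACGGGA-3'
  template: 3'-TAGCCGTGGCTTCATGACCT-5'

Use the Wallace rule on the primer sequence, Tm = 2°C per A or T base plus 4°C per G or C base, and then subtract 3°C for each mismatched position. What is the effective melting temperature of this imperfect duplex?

Primer base counts: A=8, T=4, G=6, C=2 → A+T=12, G+C=8
Perfect-match Tm = 2(12) + 4(8) = 24 + 32 = 56°C
Mismatches (positions where the bases are not complementary): 5 (at positions 5, 6, 8, 9, 17)
Effective Tm = 56 − 5×3 = 56 − 15 = 41°C

41°C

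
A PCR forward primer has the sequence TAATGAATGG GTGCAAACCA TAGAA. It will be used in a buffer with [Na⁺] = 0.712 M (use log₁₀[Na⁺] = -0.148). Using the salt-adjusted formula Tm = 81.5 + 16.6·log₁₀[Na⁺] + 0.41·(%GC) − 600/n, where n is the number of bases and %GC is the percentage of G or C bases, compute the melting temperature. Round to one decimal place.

69.8°C

Length n = 25. Base counts: T=5, G=6, A=11, C=3
G+C = 9, so %GC = 9/25 × 100 = 36%
Salt term: 16.6 × (-0.148) = -2.457
GC term: 0.41 × 36 = 14.76; length term: −600/25 = −24
Tm = 81.5 + (-2.457) + 14.76 − 24 = 69.803 → 69.8°C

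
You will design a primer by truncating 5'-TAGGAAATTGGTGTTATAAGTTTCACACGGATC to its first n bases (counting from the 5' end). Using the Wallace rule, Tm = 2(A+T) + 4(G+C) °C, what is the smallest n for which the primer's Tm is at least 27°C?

n = 11

First 10 bases: TAGGAAATTG → Tm = 26°C (< 27°C)
First 11 bases: TAGGAAATTGG → Tm = 30°C (≥ 27°C)
Since every base adds ≥2°C, Tm only increases with n, so the threshold is first crossed at n = 11.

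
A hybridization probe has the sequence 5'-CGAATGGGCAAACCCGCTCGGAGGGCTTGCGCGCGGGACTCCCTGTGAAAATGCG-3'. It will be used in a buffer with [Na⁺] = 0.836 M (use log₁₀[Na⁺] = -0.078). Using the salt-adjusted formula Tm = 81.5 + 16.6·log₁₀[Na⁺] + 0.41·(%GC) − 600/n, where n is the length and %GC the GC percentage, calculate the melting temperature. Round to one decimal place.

96.1°C

Length n = 55. Base counts: T=8, C=16, G=20, A=11
G+C = 36, so %GC = 36/55 × 100 = 65.455%
Salt term: 16.6 × (-0.078) = -1.295
GC term: 0.41 × 65.455 = 26.837; length term: −600/55 = −10.909
Tm = 81.5 + (-1.295) + 26.837 − 10.909 = 96.133 → 96.1°C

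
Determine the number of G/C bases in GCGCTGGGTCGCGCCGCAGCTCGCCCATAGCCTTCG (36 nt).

27

Counting bases: C=15, A=3, G=12, T=6
Total G or C: 12 + 15 = 27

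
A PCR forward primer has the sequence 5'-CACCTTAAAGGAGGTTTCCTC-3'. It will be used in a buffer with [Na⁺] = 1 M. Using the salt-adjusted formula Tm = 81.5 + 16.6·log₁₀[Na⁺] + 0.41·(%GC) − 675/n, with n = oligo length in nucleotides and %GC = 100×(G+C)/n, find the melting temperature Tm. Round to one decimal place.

68.9°C

Length n = 21. A=5, C=6, T=6, G=4
G+C = 10, so %GC = 10/21 × 100 = 47.619%
Salt term: 16.6 × (0) = 0
GC term: 0.41 × 47.619 = 19.524; length term: −675/21 = −32.143
Tm = 81.5 + (0) + 19.524 − 32.143 = 68.881 → 68.9°C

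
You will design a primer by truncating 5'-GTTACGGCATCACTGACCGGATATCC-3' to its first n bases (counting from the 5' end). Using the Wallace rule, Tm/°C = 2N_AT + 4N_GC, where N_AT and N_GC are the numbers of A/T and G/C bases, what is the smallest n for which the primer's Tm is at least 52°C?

First 16 bases: GTTACGGCATCACTGA → Tm = 48°C (< 52°C)
First 17 bases: GTTACGGCATCACTGAC → Tm = 52°C (≥ 52°C)
Each additional base adds 2°C (A/T) or 4°C (G/C), so Tm is non-decreasing in n; n = 17 is the first length to reach 52°C.

n = 17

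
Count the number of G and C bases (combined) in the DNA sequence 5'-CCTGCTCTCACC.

8

Scanning the sequence gives T=3, G=1, C=7, A=1.
Total G or C: 1 + 7 = 8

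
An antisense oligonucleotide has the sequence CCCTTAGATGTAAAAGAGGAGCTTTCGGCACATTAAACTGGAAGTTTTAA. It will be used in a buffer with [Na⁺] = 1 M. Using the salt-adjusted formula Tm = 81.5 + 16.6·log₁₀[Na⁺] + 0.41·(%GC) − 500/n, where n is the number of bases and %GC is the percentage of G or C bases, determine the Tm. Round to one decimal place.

87.1°C

Length n = 50. Base counts: G=11, A=17, T=14, C=8
G+C = 19, so %GC = 19/50 × 100 = 38%
Salt term: 16.6 × (0) = 0
GC term: 0.41 × 38 = 15.58; length term: −500/50 = −10
Tm = 81.5 + (0) + 15.58 − 10 = 87.08 → 87.1°C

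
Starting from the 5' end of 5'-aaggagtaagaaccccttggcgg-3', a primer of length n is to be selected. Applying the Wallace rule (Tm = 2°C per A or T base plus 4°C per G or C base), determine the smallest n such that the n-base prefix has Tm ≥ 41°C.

First 14 bases: AAGGAGTAAGAACC → Tm = 40°C (< 41°C)
First 15 bases: AAGGAGTAAGAACCC → Tm = 44°C (≥ 41°C)
Each additional base adds 2°C (A/T) or 4°C (G/C), so Tm is non-decreasing in n; n = 15 is the first length to reach 41°C.

n = 15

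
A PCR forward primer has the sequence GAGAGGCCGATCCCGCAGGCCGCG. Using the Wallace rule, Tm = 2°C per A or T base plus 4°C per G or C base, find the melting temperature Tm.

Base counts: G=10, T=1, C=9, A=4
A+T = 5, G+C = 19
Tm = 4·19 + 2·5 = 76 + 10 = 86°C

86°C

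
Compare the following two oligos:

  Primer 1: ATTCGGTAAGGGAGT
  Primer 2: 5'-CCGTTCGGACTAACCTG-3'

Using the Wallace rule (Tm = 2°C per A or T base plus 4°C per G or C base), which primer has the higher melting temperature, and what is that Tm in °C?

Primer 2, 54°C

Primer 1: A+T=8, G+C=7 → Tm = 2(8)+4(7) = 44°C
Primer 2: A+T=7, G+C=10 → Tm = 2(7)+4(10) = 54°C
44°C vs 54°C → primer 2 is higher.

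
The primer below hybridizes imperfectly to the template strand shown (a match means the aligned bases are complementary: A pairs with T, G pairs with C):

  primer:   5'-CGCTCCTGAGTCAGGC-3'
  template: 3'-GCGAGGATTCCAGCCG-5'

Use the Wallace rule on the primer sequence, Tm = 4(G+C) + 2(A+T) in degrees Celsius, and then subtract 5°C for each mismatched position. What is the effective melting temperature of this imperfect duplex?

34°C

Primer base counts: A=2, T=3, G=5, C=6 → A+T=5, G+C=11
Perfect-match Tm = 2(5) + 4(11) = 10 + 44 = 54°C
Mismatches (positions where the bases are not complementary): 4 (at positions 8, 11, 12, 13)
Effective Tm = 54 − 4×5 = 54 − 20 = 34°C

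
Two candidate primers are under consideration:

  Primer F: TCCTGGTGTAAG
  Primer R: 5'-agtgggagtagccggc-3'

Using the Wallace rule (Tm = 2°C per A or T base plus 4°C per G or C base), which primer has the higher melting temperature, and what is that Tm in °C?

Primer R, 54°C

Primer F: A+T=6, G+C=6 → Tm = 2(6)+4(6) = 36°C
Primer R: A+T=5, G+C=11 → Tm = 2(5)+4(11) = 54°C
36°C vs 54°C → primer R is higher.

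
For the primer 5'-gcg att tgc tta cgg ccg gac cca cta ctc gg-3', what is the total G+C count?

20

Base counts: C=11, A=5, G=9, T=7
Total G or C: 9 + 11 = 20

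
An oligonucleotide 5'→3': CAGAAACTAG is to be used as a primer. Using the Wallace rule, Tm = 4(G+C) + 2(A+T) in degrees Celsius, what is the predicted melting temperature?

28°C

T=1, A=5, G=2, C=2
So N_AT = 6 and N_GC = 4.
Tm = 4·4 + 2·6 = 16 + 12 = 28°C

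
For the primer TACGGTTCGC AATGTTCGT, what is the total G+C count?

Counting bases: G=5, A=3, T=7, C=4
Total G or C: 5 + 4 = 9

9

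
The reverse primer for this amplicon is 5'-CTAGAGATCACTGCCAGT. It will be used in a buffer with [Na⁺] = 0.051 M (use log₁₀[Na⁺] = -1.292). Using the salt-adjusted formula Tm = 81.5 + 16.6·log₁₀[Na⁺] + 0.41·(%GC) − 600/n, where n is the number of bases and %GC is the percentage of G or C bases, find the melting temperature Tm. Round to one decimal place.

47.2°C

Length n = 18. Base counts: C=5, A=5, G=4, T=4
G+C = 9, so %GC = 9/18 × 100 = 50%
Salt term: 16.6 × (-1.292) = -21.447
GC term: 0.41 × 50 = 20.5; length term: −600/18 = −33.333
Tm = 81.5 + (-21.447) + 20.5 − 33.333 = 47.22 → 47.2°C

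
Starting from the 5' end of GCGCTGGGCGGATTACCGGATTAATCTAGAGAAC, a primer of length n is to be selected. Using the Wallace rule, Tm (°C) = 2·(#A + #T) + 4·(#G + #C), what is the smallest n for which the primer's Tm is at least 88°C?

n = 29

First 28 bases: GCGCTGGGCGGATTACCGGATTAATCTA → Tm = 86°C (< 88°C)
First 29 bases: GCGCTGGGCGGATTACCGGATTAATCTAG → Tm = 90°C (≥ 88°C)
Each additional base adds 2°C (A/T) or 4°C (G/C), so Tm is non-decreasing in n; n = 29 is the first length to reach 88°C.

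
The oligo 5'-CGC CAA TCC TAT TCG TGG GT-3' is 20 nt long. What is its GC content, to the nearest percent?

55%

G=5, C=6, A=3, T=6
G+C = 5 + 6 = 11 out of 20 bases
%GC = 11/20 × 100 = 55% ≈ 55%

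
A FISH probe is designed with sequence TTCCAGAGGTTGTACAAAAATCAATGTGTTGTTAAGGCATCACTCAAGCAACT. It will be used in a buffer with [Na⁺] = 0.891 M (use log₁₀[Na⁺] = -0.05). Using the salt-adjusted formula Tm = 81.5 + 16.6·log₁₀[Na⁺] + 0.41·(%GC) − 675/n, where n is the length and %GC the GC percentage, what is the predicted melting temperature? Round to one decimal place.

Length n = 53. Base counts: G=10, T=15, A=18, C=10
G+C = 20, so %GC = 20/53 × 100 = 37.736%
Salt term: 16.6 × (-0.05) = -0.83
GC term: 0.41 × 37.736 = 15.472; length term: −675/53 = −12.736
Tm = 81.5 + (-0.83) + 15.472 − 12.736 = 83.406 → 83.4°C

83.4°C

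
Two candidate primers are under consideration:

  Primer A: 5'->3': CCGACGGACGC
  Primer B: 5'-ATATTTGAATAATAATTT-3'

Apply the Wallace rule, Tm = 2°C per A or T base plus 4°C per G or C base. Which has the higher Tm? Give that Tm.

Primer A: A+T=2, G+C=9 → Tm = 2(2)+4(9) = 40°C
Primer B: A+T=17, G+C=1 → Tm = 2(17)+4(1) = 38°C
40°C vs 38°C → primer A is higher.

Primer A, 40°C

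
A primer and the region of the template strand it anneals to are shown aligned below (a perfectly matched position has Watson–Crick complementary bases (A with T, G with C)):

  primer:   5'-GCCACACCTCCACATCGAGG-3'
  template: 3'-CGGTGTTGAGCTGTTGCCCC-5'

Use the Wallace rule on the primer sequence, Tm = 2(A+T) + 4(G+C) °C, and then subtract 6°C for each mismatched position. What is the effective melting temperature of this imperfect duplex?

42°C

Primer base counts: A=5, T=2, G=4, C=9 → A+T=7, G+C=13
Perfect-match Tm = 2(7) + 4(13) = 14 + 52 = 66°C
Mismatches (positions where the bases are not complementary): 4 (at positions 7, 11, 15, 18)
Effective Tm = 66 − 4×6 = 66 − 24 = 42°C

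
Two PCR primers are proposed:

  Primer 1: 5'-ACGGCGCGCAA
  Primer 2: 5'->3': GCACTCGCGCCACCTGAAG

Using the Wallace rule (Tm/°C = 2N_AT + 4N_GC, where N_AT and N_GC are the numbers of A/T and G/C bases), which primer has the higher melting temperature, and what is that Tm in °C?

Primer 2, 64°C

Primer 1: A+T=3, G+C=8 → Tm = 2(3)+4(8) = 38°C
Primer 2: A+T=6, G+C=13 → Tm = 2(6)+4(13) = 64°C
38°C vs 64°C → primer 2 is higher.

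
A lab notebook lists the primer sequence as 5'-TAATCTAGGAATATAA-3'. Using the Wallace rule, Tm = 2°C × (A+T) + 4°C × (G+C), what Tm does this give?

Scanning the sequence gives C=1, T=5, A=8, G=2.
AT pairs contribute 13, GC pairs contribute 3.
Tm = 4·3 + 2·13 = 12 + 26 = 38°C

38°C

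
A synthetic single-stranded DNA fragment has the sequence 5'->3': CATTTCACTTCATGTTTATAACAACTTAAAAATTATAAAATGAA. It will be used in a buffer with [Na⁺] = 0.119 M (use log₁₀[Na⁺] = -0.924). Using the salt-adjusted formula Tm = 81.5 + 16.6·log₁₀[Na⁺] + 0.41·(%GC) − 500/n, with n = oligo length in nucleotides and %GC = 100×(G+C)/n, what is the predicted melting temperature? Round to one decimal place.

Length n = 44. Counting bases: G=2, C=6, A=20, T=16
G+C = 8, so %GC = 8/44 × 100 = 18.182%
Salt term: 16.6 × (-0.924) = -15.338
GC term: 0.41 × 18.182 = 7.455; length term: −500/44 = −11.364
Tm = 81.5 + (-15.338) + 7.455 − 11.364 = 62.253 → 62.3°C

62.3°C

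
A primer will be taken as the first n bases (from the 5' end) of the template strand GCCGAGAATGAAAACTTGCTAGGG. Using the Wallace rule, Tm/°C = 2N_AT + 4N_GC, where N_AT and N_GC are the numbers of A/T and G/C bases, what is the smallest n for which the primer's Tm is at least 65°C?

n = 23

First 22 bases: GCCGAGAATGAAAACTTGCTAG → Tm = 64°C (< 65°C)
First 23 bases: GCCGAGAATGAAAACTTGCTAGG → Tm = 68°C (≥ 65°C)
Since every base adds ≥2°C, Tm only increases with n, so the threshold is first crossed at n = 23.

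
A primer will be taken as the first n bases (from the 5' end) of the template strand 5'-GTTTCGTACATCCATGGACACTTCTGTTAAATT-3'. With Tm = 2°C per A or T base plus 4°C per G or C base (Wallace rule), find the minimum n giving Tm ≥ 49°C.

First 16 bases: GTTTCGTACATCCATG → Tm = 46°C (< 49°C)
First 17 bases: GTTTCGTACATCCATGG → Tm = 50°C (≥ 49°C)
Since every base adds ≥2°C, Tm only increases with n, so the threshold is first crossed at n = 17.

n = 17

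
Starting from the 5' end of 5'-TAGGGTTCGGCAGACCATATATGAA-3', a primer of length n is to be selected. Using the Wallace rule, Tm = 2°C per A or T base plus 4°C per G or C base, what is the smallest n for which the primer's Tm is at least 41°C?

First 12 bases: TAGGGTTCGGCA → Tm = 38°C (< 41°C)
First 13 bases: TAGGGTTCGGCAG → Tm = 42°C (≥ 41°C)
Since every base adds ≥2°C, Tm only increases with n, so the threshold is first crossed at n = 13.

n = 13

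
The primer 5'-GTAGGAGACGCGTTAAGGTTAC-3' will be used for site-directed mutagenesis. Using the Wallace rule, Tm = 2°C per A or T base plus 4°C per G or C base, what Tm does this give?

66°C

Scanning the sequence gives T=5, C=3, A=6, G=8.
AT pairs contribute 11, GC pairs contribute 11.
Tm = 2(11) + 4(11) = 22 + 44 = 66°C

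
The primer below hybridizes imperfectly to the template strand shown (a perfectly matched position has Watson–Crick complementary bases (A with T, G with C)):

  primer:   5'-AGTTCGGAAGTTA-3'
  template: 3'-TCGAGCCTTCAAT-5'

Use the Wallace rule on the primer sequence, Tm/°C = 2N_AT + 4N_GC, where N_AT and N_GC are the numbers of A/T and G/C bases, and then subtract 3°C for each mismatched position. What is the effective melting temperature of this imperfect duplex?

Primer base counts: A=4, T=4, G=4, C=1 → A+T=8, G+C=5
Perfect-match Tm = 2(8) + 4(5) = 16 + 20 = 36°C
Mismatches (positions where the bases are not complementary): 1 (at position 3)
Effective Tm = 36 − 1×3 = 36 − 3 = 33°C

33°C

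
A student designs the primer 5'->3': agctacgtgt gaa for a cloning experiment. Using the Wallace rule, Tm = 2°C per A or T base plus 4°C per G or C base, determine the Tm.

Counting bases: G=4, C=2, T=3, A=4
AT pairs contribute 7, GC pairs contribute 6.
Tm = 4·6 + 2·7 = 24 + 14 = 38°C

38°C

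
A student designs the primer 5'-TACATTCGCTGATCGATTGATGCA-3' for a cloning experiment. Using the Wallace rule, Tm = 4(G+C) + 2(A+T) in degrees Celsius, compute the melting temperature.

68°C

Scanning the sequence gives A=6, C=5, T=8, G=5.
A+T = 14, G+C = 10
Tm = 2×14 + 4×10 = 68°C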